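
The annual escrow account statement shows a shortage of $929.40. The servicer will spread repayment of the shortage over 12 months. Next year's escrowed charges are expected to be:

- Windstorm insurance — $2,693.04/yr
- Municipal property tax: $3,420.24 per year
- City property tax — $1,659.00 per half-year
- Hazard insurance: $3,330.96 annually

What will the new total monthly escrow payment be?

Windstorm insurance: $2,693.04/yr
Municipal property tax: $3,420.24/yr
City property tax: $1,659.00 × 2 = $3,318.00/yr
Hazard insurance: $3,330.96/yr
Annual escrow total = $2,693.04 + $3,420.24 + $3,318.00 + $3,330.96 = $12,762.24
Monthly escrow = $12,762.24 / 12 = $1,063.52
Shortage spread = $929.40 ÷ 12 = $77.45/mo
New monthly escrow = $1,063.52 + $77.45 = $1,140.97

$1,140.97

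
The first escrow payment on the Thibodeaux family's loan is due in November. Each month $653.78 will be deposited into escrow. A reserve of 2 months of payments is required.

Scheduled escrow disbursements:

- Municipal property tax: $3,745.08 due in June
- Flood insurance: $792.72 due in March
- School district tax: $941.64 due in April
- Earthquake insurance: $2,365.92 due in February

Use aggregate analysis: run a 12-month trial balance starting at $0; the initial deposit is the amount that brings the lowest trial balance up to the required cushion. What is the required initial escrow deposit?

$3,922.68

Cushion = 2 × $653.78 = $1,307.56
Trial balance (start $0, +$653.78 each month, − disbursements):
  Nov: +$653.78 → $653.78
  Dec: +$653.78 → $1,307.56
  Jan: +$653.78 → $1,961.34
  Feb: +$653.78 − $2,365.92 → $249.20
  Mar: +$653.78 − $792.72 → $110.26
  Apr: +$653.78 − $941.64 → -$177.60
  May: +$653.78 → $476.18
  Jun: +$653.78 − $3,745.08 → -$2,615.12
  Jul: +$653.78 → -$1,961.34
  Aug: +$653.78 → -$1,307.56
  Sep: +$653.78 → -$653.78
  Oct: +$653.78 → $0.00
Lowest trial balance = -$2,615.12 (Jun)
Initial deposit = cushion − low point = $1,307.56 − (-$2,615.12) = $3,922.68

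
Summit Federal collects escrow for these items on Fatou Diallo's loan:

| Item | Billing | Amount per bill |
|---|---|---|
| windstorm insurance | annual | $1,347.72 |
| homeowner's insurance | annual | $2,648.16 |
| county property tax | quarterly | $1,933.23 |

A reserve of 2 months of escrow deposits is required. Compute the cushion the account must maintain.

Windstorm insurance: $1,347.72 per year
Homeowner's insurance: $2,648.16 per year
County property tax: $1,933.23 × 4 = $7,732.92 per year
Total annual escrow = $1,347.72 + $2,648.16 + $7,732.92 = $11,728.80
Per month = $11,728.80 ÷ 12 = $977.40
Required cushion = 2 × $977.40 = $1,954.80

$1,954.80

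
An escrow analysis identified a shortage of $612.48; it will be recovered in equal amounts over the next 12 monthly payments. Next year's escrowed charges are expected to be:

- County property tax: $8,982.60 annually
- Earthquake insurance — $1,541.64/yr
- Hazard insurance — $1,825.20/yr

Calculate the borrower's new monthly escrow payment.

$1,080.16

County property tax — $8,982.60
Earthquake insurance — $1,541.64
Hazard insurance — $1,825.20
Total annual escrow = $8,982.60 + $1,541.64 + $1,825.20 = $12,349.44
Monthly = $12,349.44 ÷ 12 = $1,029.12
Shortage per month = $612.48 ÷ 12 = $51.04
Adjusted monthly = $1,029.12 + $51.04 = $1,080.16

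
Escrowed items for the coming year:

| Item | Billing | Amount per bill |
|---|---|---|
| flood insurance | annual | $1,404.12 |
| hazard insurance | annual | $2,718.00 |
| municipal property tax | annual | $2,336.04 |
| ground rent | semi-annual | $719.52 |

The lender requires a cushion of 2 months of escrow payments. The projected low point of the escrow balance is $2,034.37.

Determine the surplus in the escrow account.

$718.17

Flood insurance = $1,404.12/yr
Hazard insurance = $2,718.00/yr
Municipal property tax = $2,336.04/yr
Ground rent = $719.52 × 2 = $1,439.04/yr
Yearly total = $1,404.12 + $2,718.00 + $2,336.04 + $1,439.04 = $7,897.20
Base monthly escrow = $7,897.20 ÷ 12 = $658.10
Required cushion = 2 × $658.10 = $1,316.20
Excess over cushion: $2,034.37 − $1,316.20 = $718.17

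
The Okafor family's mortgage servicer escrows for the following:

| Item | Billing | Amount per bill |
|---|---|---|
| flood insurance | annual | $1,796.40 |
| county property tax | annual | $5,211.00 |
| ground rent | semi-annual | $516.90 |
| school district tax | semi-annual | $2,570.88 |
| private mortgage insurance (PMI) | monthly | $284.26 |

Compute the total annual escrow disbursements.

Flood insurance — $1,796.40
County property tax — $5,211.00
Ground rent — $516.90 × 2 = $1,033.80
School district tax — $2,570.88 × 2 = $5,141.76
Private mortgage insurance (PMI) — $284.26 × 12 = $3,411.12
Total per year = $1,796.40 + $5,211.00 + $1,033.80 + $5,141.76 + $3,411.12 = $16,594.08

$16,594.08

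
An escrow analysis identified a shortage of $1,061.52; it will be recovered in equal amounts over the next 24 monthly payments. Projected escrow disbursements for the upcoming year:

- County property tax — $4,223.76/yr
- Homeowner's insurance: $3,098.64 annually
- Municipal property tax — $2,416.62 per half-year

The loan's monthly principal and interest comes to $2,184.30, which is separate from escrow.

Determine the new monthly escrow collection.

$1,057.20

County property tax = $4,223.76/yr
Homeowner's insurance = $3,098.64/yr
Municipal property tax = $2,416.62 × 2 = $4,833.24/yr
Annual escrow total = $12,155.64
Monthly = $12,155.64 / 12 = $1,012.97
Monthly shortage recovery: $1,061.52 / 24 = $44.23
Adjusted monthly = $1,012.97 + $44.23 = $1,057.20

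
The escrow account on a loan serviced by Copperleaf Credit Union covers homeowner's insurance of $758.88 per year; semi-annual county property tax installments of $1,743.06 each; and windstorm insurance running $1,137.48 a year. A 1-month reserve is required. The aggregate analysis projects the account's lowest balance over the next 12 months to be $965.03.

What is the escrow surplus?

Homeowner's insurance = $758.88 per year
County property tax = $1,743.06 × 2 = $3,486.12 per year
Windstorm insurance = $1,137.48 per year
Total annual escrow = $758.88 + $3,486.12 + $1,137.48 = $5,382.48
Monthly = $5,382.48 ÷ 12 = $448.54
Required reserve = 1 × $448.54 = $448.54
Excess over cushion: $965.03 − $448.54 = $516.49

$516.49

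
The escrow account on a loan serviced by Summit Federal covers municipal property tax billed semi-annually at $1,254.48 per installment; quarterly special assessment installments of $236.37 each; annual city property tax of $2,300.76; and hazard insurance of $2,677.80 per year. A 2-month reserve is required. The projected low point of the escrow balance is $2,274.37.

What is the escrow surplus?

$868.87

Municipal property tax: $1,254.48 × 2 = $2,508.96 annually
Special assessment: $236.37 × 4 = $945.48 annually
City property tax: $2,300.76 annually
Hazard insurance: $2,677.80 annually
Total per year = $2,508.96 + $945.48 + $2,300.76 + $2,677.80 = $8,433.00
Per month = $8,433.00 / 12 = $702.75
Required reserve = 2 × $702.75 = $1,405.50
Surplus = $2,274.37 − $1,405.50 = $868.87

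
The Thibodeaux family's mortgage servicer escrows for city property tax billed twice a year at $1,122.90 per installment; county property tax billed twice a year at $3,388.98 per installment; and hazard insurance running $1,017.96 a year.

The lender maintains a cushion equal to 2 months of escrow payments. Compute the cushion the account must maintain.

$1,673.62

City property tax — $1,122.90 × 2 = $2,245.80 per year
County property tax — $3,388.98 × 2 = $6,777.96 per year
Hazard insurance — $1,017.96 per year
Total annual escrow = $10,041.72
Per month = $10,041.72 / 12 = $836.81
Required cushion = 2 × $836.81 = $1,673.62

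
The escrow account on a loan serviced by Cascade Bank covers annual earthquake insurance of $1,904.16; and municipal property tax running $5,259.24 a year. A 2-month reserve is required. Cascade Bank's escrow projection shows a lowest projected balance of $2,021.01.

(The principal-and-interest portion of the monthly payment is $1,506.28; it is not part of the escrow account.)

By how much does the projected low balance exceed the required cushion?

$827.11

Earthquake insurance — $1,904.16
Municipal property tax — $5,259.24
Total per year = $1,904.16 + $5,259.24 = $7,163.40
Monthly escrow = $7,163.40 ÷ 12 = $596.95
Required reserve = 2 × $596.95 = $1,193.90
Excess over cushion: $2,021.01 − $1,193.90 = $827.11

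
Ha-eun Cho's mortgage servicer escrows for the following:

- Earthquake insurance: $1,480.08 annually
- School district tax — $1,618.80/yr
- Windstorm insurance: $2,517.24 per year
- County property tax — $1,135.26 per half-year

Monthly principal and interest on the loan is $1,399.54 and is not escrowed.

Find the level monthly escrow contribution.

Earthquake insurance = $1,480.08 annually
School district tax = $1,618.80 annually
Windstorm insurance = $2,517.24 annually
County property tax = $1,135.26 × 2 = $2,270.52 annually
Combined annual = $1,480.08 + $1,618.80 + $2,517.24 + $2,270.52 = $7,886.64
Per month = $7,886.64 / 12 = $657.22

$657.22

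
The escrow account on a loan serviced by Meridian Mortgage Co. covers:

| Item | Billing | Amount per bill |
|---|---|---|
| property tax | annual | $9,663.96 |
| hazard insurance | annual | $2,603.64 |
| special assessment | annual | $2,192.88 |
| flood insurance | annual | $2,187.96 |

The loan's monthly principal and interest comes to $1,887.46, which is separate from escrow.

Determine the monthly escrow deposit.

$1,387.37

Property tax — $9,663.96
Hazard insurance — $2,603.64
Special assessment — $2,192.88
Flood insurance — $2,187.96
Combined annual = $9,663.96 + $2,603.64 + $2,192.88 + $2,187.96 = $16,648.44
Monthly = $16,648.44 / 12 = $1,387.37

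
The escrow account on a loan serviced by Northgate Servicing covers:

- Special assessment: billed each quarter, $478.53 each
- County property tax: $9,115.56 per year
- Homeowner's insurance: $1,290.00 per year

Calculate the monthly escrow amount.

Special assessment: $478.53 × 4 = $1,914.12/yr
County property tax: $9,115.56/yr
Homeowner's insurance: $1,290.00/yr
Total annual escrow = $1,914.12 + $9,115.56 + $1,290.00 = $12,319.68
Base monthly escrow = $12,319.68 / 12 = $1,026.64

$1,026.64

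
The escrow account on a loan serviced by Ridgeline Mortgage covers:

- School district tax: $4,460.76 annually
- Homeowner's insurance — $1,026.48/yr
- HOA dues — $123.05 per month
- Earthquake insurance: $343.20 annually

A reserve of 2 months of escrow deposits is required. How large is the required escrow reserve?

$1,217.84

School district tax — $4,460.76 per year
Homeowner's insurance — $1,026.48 per year
HOA dues — $123.05 × 12 = $1,476.60 per year
Earthquake insurance — $343.20 per year
Combined annual = $4,460.76 + $1,026.48 + $1,476.60 + $343.20 = $7,307.04
Base monthly escrow = $7,307.04 / 12 = $608.92
Required cushion = 2 × $608.92 = $1,217.84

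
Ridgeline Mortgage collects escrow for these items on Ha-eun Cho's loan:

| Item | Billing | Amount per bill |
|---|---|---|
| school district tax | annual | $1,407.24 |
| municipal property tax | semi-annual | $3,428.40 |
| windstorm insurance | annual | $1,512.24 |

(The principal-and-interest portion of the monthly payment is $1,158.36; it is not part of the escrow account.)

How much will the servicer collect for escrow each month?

$814.69

School district tax = $1,407.24 per year
Municipal property tax = $3,428.40 × 2 = $6,856.80 per year
Windstorm insurance = $1,512.24 per year
Total per year = $9,776.28
Monthly escrow = $9,776.28 ÷ 12 = $814.69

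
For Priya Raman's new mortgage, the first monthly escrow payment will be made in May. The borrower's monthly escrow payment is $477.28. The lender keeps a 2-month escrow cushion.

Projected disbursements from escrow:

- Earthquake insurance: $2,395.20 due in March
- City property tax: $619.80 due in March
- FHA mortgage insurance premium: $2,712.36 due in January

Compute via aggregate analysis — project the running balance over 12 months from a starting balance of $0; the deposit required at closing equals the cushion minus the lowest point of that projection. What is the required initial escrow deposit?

Cushion = 2 × $477.28 = $954.56
Trial balance (start $0, +$477.28 each month, − disbursements):
  May: +$477.28 → $477.28
  Jun: +$477.28 → $954.56
  Jul: +$477.28 → $1,431.84
  Aug: +$477.28 → $1,909.12
  Sep: +$477.28 → $2,386.40
  Oct: +$477.28 → $2,863.68
  Nov: +$477.28 → $3,340.96
  Dec: +$477.28 → $3,818.24
  Jan: +$477.28 − $2,712.36 → $1,583.16
  Feb: +$477.28 → $2,060.44
  Mar: +$477.28 − $3,015.00 → -$477.28
  Apr: +$477.28 → $0.00
Lowest trial balance = -$477.28 (Mar)
Initial deposit = cushion − low point = $954.56 − (-$477.28) = $1,431.84

$1,431.84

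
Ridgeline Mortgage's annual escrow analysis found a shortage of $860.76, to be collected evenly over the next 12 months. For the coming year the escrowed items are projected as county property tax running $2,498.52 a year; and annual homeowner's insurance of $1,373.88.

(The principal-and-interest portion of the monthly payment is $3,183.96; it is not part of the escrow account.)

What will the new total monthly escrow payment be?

$394.43

County property tax: $2,498.52 per year
Homeowner's insurance: $1,373.88 per year
Yearly total = $3,872.40
Monthly escrow = $3,872.40 ÷ 12 = $322.70
Monthly shortage recovery: $860.76 / 12 = $71.73
New monthly escrow = $322.70 + $71.73 = $394.43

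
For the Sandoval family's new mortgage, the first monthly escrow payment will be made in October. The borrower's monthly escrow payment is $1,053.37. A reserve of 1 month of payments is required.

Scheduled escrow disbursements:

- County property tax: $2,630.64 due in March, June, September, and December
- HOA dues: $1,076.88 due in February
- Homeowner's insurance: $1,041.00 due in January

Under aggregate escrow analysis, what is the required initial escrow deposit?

Cushion = 1 × $1,053.37 = $1,053.37
Trial balance (start $0, +$1,053.37 each month, − disbursements):
  Oct: +$1,053.37 → $1,053.37
  Nov: +$1,053.37 → $2,106.74
  Dec: +$1,053.37 − $2,630.64 → $529.47
  Jan: +$1,053.37 − $1,041.00 → $541.84
  Feb: +$1,053.37 − $1,076.88 → $518.33
  Mar: +$1,053.37 − $2,630.64 → -$1,058.94
  Apr: +$1,053.37 → -$5.57
  May: +$1,053.37 → $1,047.80
  Jun: +$1,053.37 − $2,630.64 → -$529.47
  Jul: +$1,053.37 → $523.90
  Aug: +$1,053.37 → $1,577.27
  Sep: +$1,053.37 − $2,630.64 → $0.00
Lowest trial balance = -$1,058.94 (Mar)
Initial deposit = cushion − low point = $1,053.37 − (-$1,058.94) = $2,112.31

$2,112.31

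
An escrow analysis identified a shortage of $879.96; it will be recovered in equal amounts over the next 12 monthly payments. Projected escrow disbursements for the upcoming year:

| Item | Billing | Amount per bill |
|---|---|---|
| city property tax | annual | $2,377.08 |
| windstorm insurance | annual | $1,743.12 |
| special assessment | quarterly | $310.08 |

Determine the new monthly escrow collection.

$520.04

City property tax — $2,377.08 annually
Windstorm insurance — $1,743.12 annually
Special assessment — $310.08 × 4 = $1,240.32 annually
Yearly total = $5,360.52
Monthly escrow = $5,360.52 / 12 = $446.71
Shortage spread = $879.96 ÷ 12 = $73.33/mo
New monthly escrow = $446.71 + $73.33 = $520.04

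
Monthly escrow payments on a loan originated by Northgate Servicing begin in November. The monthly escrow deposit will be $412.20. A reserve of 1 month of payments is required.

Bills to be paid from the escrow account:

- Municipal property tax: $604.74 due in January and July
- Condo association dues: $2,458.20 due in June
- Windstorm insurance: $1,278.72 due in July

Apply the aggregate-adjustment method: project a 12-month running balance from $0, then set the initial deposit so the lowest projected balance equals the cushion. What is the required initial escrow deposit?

$1,648.80

Cushion = 1 × $412.20 = $412.20
Trial balance (start $0, +$412.20 each month, − disbursements):
  Nov: +$412.20 → $412.20
  Dec: +$412.20 → $824.40
  Jan: +$412.20 − $604.74 → $631.86
  Feb: +$412.20 → $1,044.06
  Mar: +$412.20 → $1,456.26
  Apr: +$412.20 → $1,868.46
  May: +$412.20 → $2,280.66
  Jun: +$412.20 − $2,458.20 → $234.66
  Jul: +$412.20 − $1,883.46 → -$1,236.60
  Aug: +$412.20 → -$824.40
  Sep: +$412.20 → -$412.20
  Oct: +$412.20 → $0.00
Lowest trial balance = -$1,236.60 (Jul)
Initial deposit = cushion − low point = $412.20 − (-$1,236.60) = $1,648.80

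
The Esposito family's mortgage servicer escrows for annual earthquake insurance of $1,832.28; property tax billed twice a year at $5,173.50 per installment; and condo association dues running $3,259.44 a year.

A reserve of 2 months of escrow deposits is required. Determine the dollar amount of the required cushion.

$2,573.12

Earthquake insurance: $1,832.28 annually
Property tax: $5,173.50 × 2 = $10,347.00 annually
Condo association dues: $3,259.44 annually
Annual escrow total = $1,832.28 + $10,347.00 + $3,259.44 = $15,438.72
Monthly escrow = $15,438.72 ÷ 12 = $1,286.56
Required cushion = 2 × $1,286.56 = $2,573.12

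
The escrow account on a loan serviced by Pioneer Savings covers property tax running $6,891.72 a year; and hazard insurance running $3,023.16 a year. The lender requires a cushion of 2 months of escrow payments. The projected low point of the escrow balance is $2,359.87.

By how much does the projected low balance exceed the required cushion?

$707.39

Property tax — $6,891.72/yr
Hazard insurance — $3,023.16/yr
Annual escrow total = $6,891.72 + $3,023.16 = $9,914.88
Per month = $9,914.88 ÷ 12 = $826.24
Cushion = 2 × $826.24 = $1,652.48
Surplus = $2,359.87 − $1,652.48 = $707.39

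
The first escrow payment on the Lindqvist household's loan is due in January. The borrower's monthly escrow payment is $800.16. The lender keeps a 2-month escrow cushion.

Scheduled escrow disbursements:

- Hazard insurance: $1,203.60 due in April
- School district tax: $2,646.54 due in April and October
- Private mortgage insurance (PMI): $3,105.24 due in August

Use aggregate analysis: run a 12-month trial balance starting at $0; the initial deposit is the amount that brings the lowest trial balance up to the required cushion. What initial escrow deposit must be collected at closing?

Cushion = 2 × $800.16 = $1,600.32
Trial balance (start $0, +$800.16 each month, − disbursements):
  Jan: +$800.16 → $800.16
  Feb: +$800.16 → $1,600.32
  Mar: +$800.16 → $2,400.48
  Apr: +$800.16 − $3,850.14 → -$649.50
  May: +$800.16 → $150.66
  Jun: +$800.16 → $950.82
  Jul: +$800.16 → $1,750.98
  Aug: +$800.16 − $3,105.24 → -$554.10
  Sep: +$800.16 → $246.06
  Oct: +$800.16 − $2,646.54 → -$1,600.32
  Nov: +$800.16 → -$800.16
  Dec: +$800.16 → $0.00
Lowest trial balance = -$1,600.32 (Oct)
Initial deposit = cushion − low point = $1,600.32 − (-$1,600.32) = $3,200.64

$3,200.64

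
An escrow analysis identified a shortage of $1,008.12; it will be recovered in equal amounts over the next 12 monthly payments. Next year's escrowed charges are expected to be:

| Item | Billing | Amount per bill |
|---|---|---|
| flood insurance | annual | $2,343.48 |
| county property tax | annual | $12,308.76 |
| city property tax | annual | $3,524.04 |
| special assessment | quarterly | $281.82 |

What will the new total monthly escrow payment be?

$1,692.64

Flood insurance: $2,343.48/yr
County property tax: $12,308.76/yr
City property tax: $3,524.04/yr
Special assessment: $281.82 × 4 = $1,127.28/yr
Total per year = $2,343.48 + $12,308.76 + $3,524.04 + $1,127.28 = $19,303.56
Base monthly escrow = $19,303.56 / 12 = $1,608.63
Monthly shortage recovery: $1,008.12 / 12 = $84.01
New monthly escrow = $1,608.63 + $84.01 = $1,692.64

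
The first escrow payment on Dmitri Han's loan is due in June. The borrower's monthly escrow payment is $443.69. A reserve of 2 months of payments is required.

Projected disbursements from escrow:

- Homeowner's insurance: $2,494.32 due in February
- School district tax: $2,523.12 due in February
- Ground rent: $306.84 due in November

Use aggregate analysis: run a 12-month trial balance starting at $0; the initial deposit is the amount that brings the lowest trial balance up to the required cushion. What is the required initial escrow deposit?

$2,218.45

Cushion = 2 × $443.69 = $887.38
Trial balance (start $0, +$443.69 each month, − disbursements):
  Jun: +$443.69 → $443.69
  Jul: +$443.69 → $887.38
  Aug: +$443.69 → $1,331.07
  Sep: +$443.69 → $1,774.76
  Oct: +$443.69 → $2,218.45
  Nov: +$443.69 − $306.84 → $2,355.30
  Dec: +$443.69 → $2,798.99
  Jan: +$443.69 → $3,242.68
  Feb: +$443.69 − $5,017.44 → -$1,331.07
  Mar: +$443.69 → -$887.38
  Apr: +$443.69 → -$443.69
  May: +$443.69 → $0.00
Lowest trial balance = -$1,331.07 (Feb)
Initial deposit = cushion − low point = $887.38 − (-$1,331.07) = $2,218.45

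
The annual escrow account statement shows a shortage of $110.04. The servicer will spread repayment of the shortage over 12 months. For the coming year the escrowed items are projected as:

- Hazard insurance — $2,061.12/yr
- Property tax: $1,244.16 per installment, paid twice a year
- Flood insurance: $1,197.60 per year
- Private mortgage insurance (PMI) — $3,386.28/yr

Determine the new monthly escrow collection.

Hazard insurance — $2,061.12
Property tax — $1,244.16 × 2 = $2,488.32
Flood insurance — $1,197.60
Private mortgage insurance (PMI) — $3,386.28
Combined annual = $9,133.32
Monthly escrow = $9,133.32 ÷ 12 = $761.11
Shortage spread = $110.04 ÷ 12 = $9.17/mo
Adjusted monthly = $761.11 + $9.17 = $770.28

$770.28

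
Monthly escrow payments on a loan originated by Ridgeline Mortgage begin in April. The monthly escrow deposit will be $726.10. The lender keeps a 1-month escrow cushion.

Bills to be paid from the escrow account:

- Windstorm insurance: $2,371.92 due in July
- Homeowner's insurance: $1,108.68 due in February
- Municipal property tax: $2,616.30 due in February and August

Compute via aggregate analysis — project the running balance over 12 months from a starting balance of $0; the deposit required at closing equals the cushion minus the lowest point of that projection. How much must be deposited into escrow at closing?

$2,083.82

Cushion = 1 × $726.10 = $726.10
Trial balance (start $0, +$726.10 each month, − disbursements):
  Apr: +$726.10 → $726.10
  May: +$726.10 → $1,452.20
  Jun: +$726.10 → $2,178.30
  Jul: +$726.10 − $2,371.92 → $532.48
  Aug: +$726.10 − $2,616.30 → -$1,357.72
  Sep: +$726.10 → -$631.62
  Oct: +$726.10 → $94.48
  Nov: +$726.10 → $820.58
  Dec: +$726.10 → $1,546.68
  Jan: +$726.10 → $2,272.78
  Feb: +$726.10 − $3,724.98 → -$726.10
  Mar: +$726.10 → $0.00
Lowest trial balance = -$1,357.72 (Aug)
Initial deposit = cushion − low point = $726.10 − (-$1,357.72) = $2,083.82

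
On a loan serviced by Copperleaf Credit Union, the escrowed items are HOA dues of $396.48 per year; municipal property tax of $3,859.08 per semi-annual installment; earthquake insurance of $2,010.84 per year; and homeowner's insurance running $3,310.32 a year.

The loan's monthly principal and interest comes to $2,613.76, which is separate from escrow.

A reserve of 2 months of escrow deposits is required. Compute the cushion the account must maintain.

$2,239.30

HOA dues — $396.48 per year
Municipal property tax — $3,859.08 × 2 = $7,718.16 per year
Earthquake insurance — $2,010.84 per year
Homeowner's insurance — $3,310.32 per year
Total annual escrow = $396.48 + $7,718.16 + $2,010.84 + $3,310.32 = $13,435.80
Monthly = $13,435.80 / 12 = $1,119.65
Reserve = 2 × $1,119.65 = $2,239.30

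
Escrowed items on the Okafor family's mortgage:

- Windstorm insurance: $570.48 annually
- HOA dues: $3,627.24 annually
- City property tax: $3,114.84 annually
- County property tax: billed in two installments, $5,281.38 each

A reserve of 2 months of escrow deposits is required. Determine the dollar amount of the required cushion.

Windstorm insurance — $570.48 per year
HOA dues — $3,627.24 per year
City property tax — $3,114.84 per year
County property tax — $5,281.38 × 2 = $10,562.76 per year
Total annual escrow = $17,875.32
Monthly = $17,875.32 ÷ 12 = $1,489.61
Cushion = 2 × $1,489.61 = $2,979.22

$2,979.22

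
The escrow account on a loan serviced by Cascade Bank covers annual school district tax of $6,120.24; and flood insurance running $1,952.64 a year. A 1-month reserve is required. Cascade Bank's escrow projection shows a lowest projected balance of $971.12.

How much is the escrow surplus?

$298.38

School district tax = $6,120.24 annually
Flood insurance = $1,952.64 annually
Total per year = $6,120.24 + $1,952.64 = $8,072.88
Monthly = $8,072.88 / 12 = $672.74
Cushion = 1 × $672.74 = $672.74
Excess over cushion: $971.12 − $672.74 = $298.38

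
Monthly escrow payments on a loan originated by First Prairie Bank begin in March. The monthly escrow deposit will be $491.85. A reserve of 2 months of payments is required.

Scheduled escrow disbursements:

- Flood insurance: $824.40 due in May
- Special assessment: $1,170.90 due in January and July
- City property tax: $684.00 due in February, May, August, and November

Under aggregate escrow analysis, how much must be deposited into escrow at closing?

$1,395.90

Cushion = 2 × $491.85 = $983.70
Trial balance (start $0, +$491.85 each month, − disbursements):
  Mar: +$491.85 → $491.85
  Apr: +$491.85 → $983.70
  May: +$491.85 − $1,508.40 → -$32.85
  Jun: +$491.85 → $459.00
  Jul: +$491.85 − $1,170.90 → -$220.05
  Aug: +$491.85 − $684.00 → -$412.20
  Sep: +$491.85 → $79.65
  Oct: +$491.85 → $571.50
  Nov: +$491.85 − $684.00 → $379.35
  Dec: +$491.85 → $871.20
  Jan: +$491.85 − $1,170.90 → $192.15
  Feb: +$491.85 − $684.00 → $0.00
Lowest trial balance = -$412.20 (Aug)
Initial deposit = cushion − low point = $983.70 − (-$412.20) = $1,395.90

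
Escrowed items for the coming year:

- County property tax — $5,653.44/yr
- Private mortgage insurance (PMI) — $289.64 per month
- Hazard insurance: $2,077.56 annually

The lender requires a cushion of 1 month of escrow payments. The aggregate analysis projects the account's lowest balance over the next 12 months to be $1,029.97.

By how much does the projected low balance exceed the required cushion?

County property tax — $5,653.44 per year
Private mortgage insurance (PMI) — $289.64 × 12 = $3,475.68 per year
Hazard insurance — $2,077.56 per year
Annual escrow total = $5,653.44 + $3,475.68 + $2,077.56 = $11,206.68
Monthly = $11,206.68 / 12 = $933.89
Cushion = 1 × $933.89 = $933.89
Excess over cushion: $1,029.97 − $933.89 = $96.08

$96.08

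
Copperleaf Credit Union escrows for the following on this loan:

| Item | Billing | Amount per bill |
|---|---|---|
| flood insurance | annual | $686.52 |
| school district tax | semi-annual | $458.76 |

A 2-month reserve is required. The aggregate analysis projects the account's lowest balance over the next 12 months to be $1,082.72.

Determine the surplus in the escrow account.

$815.38

Flood insurance: $686.52
School district tax: $458.76 × 2 = $917.52
Annual escrow total = $686.52 + $917.52 = $1,604.04
Base monthly escrow = $1,604.04 ÷ 12 = $133.67
Cushion = 2 × $133.67 = $267.34
Excess over cushion: $1,082.72 − $267.34 = $815.38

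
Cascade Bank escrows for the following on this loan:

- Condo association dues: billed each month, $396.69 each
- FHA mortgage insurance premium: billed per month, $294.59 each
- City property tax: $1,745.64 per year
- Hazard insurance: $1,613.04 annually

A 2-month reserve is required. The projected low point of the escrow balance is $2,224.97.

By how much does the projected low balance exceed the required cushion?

$282.63

Condo association dues: $396.69 × 12 = $4,760.28
FHA mortgage insurance premium: $294.59 × 12 = $3,535.08
City property tax: $1,745.64
Hazard insurance: $1,613.04
Total annual escrow = $4,760.28 + $3,535.08 + $1,745.64 + $1,613.04 = $11,654.04
Monthly escrow = $11,654.04 ÷ 12 = $971.17
Cushion = 2 × $971.17 = $1,942.34
Excess over cushion: $2,224.97 − $1,942.34 = $282.63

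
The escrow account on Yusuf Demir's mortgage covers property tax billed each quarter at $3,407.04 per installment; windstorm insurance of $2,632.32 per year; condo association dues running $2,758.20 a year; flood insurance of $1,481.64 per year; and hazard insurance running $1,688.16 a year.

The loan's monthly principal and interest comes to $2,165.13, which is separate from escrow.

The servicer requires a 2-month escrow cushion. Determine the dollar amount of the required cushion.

$3,698.08

Property tax: $3,407.04 × 4 = $13,628.16
Windstorm insurance: $2,632.32
Condo association dues: $2,758.20
Flood insurance: $1,481.64
Hazard insurance: $1,688.16
Annual escrow total = $22,188.48
Base monthly escrow = $22,188.48 / 12 = $1,849.04
Cushion = 2 × $1,849.04 = $3,698.08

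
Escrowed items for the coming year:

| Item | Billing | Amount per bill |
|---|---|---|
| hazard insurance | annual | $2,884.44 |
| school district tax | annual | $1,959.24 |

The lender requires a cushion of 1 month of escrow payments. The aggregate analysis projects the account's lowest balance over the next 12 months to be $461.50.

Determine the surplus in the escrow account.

$57.86

Hazard insurance = $2,884.44 annually
School district tax = $1,959.24 annually
Total per year = $2,884.44 + $1,959.24 = $4,843.68
Monthly = $4,843.68 ÷ 12 = $403.64
Cushion = 1 × $403.64 = $403.64
Surplus = $461.50 − $403.64 = $57.86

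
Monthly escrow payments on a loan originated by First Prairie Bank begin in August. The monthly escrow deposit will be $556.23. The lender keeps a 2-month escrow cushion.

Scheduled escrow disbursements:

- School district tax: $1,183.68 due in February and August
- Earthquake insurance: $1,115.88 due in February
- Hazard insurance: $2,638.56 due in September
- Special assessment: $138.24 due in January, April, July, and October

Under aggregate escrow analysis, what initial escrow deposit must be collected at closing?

Cushion = 2 × $556.23 = $1,112.46
Trial balance (start $0, +$556.23 each month, − disbursements):
  Aug: +$556.23 − $1,183.68 → -$627.45
  Sep: +$556.23 − $2,638.56 → -$2,709.78
  Oct: +$556.23 − $138.24 → -$2,291.79
  Nov: +$556.23 → -$1,735.56
  Dec: +$556.23 → -$1,179.33
  Jan: +$556.23 − $138.24 → -$761.34
  Feb: +$556.23 − $2,299.56 → -$2,504.67
  Mar: +$556.23 → -$1,948.44
  Apr: +$556.23 − $138.24 → -$1,530.45
  May: +$556.23 → -$974.22
  Jun: +$556.23 → -$417.99
  Jul: +$556.23 − $138.24 → $0.00
Lowest trial balance = -$2,709.78 (Sep)
Initial deposit = cushion − low point = $1,112.46 − (-$2,709.78) = $3,822.24

$3,822.24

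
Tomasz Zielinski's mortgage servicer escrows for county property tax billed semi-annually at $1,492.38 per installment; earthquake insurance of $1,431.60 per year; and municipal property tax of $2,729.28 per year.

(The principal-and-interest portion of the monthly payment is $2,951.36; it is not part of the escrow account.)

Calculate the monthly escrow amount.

County property tax — $1,492.38 × 2 = $2,984.76/yr
Earthquake insurance — $1,431.60/yr
Municipal property tax — $2,729.28/yr
Total annual escrow = $7,145.64
Base monthly escrow = $7,145.64 / 12 = $595.47

$595.47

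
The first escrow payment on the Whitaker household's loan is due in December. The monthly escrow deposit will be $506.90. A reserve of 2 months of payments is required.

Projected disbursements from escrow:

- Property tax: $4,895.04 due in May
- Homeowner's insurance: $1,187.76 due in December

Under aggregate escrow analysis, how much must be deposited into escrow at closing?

$4,055.20

Cushion = 2 × $506.90 = $1,013.80
Trial balance (start $0, +$506.90 each month, − disbursements):
  Dec: +$506.90 − $1,187.76 → -$680.86
  Jan: +$506.90 → -$173.96
  Feb: +$506.90 → $332.94
  Mar: +$506.90 → $839.84
  Apr: +$506.90 → $1,346.74
  May: +$506.90 − $4,895.04 → -$3,041.40
  Jun: +$506.90 → -$2,534.50
  Jul: +$506.90 → -$2,027.60
  Aug: +$506.90 → -$1,520.70
  Sep: +$506.90 → -$1,013.80
  Oct: +$506.90 → -$506.90
  Nov: +$506.90 → $0.00
Lowest trial balance = -$3,041.40 (May)
Initial deposit = cushion − low point = $1,013.80 − (-$3,041.40) = $4,055.20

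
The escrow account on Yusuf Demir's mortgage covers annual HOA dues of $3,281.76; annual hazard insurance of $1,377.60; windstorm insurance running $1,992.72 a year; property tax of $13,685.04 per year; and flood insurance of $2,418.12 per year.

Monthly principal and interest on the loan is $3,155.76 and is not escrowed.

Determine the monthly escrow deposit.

HOA dues = $3,281.76/yr
Hazard insurance = $1,377.60/yr
Windstorm insurance = $1,992.72/yr
Property tax = $13,685.04/yr
Flood insurance = $2,418.12/yr
Total per year = $3,281.76 + $1,377.60 + $1,992.72 + $13,685.04 + $2,418.12 = $22,755.24
Monthly = $22,755.24 ÷ 12 = $1,896.27

$1,896.27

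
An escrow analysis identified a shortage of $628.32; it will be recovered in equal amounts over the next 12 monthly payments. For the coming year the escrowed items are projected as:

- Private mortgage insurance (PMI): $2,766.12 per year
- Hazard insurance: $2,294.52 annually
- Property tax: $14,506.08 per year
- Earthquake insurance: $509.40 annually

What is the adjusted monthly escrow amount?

Private mortgage insurance (PMI): $2,766.12/yr
Hazard insurance: $2,294.52/yr
Property tax: $14,506.08/yr
Earthquake insurance: $509.40/yr
Combined annual = $2,766.12 + $2,294.52 + $14,506.08 + $509.40 = $20,076.12
Monthly escrow = $20,076.12 ÷ 12 = $1,673.01
Monthly shortage recovery: $628.32 ÷ 12 = $52.36
New monthly escrow = $1,673.01 + $52.36 = $1,725.37

$1,725.37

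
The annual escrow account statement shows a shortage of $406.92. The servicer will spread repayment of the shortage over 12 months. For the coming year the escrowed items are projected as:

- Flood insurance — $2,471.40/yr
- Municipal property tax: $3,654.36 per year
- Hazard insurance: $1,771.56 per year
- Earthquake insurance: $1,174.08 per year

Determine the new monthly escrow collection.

Flood insurance = $2,471.40 annually
Municipal property tax = $3,654.36 annually
Hazard insurance = $1,771.56 annually
Earthquake insurance = $1,174.08 annually
Total annual escrow = $2,471.40 + $3,654.36 + $1,771.56 + $1,174.08 = $9,071.40
Monthly escrow = $9,071.40 / 12 = $755.95
Shortage per month = $406.92 / 12 = $33.91
New monthly escrow = $755.95 + $33.91 = $789.86

$789.86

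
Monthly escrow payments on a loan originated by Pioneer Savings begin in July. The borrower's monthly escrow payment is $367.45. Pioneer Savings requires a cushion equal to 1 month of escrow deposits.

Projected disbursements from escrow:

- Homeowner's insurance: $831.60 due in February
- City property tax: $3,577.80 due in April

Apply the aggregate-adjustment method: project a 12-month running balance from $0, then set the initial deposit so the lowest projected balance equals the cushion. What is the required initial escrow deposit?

Cushion = 1 × $367.45 = $367.45
Trial balance (start $0, +$367.45 each month, − disbursements):
  Jul: +$367.45 → $367.45
  Aug: +$367.45 → $734.90
  Sep: +$367.45 → $1,102.35
  Oct: +$367.45 → $1,469.80
  Nov: +$367.45 → $1,837.25
  Dec: +$367.45 → $2,204.70
  Jan: +$367.45 → $2,572.15
  Feb: +$367.45 − $831.60 → $2,108.00
  Mar: +$367.45 → $2,475.45
  Apr: +$367.45 − $3,577.80 → -$734.90
  May: +$367.45 → -$367.45
  Jun: +$367.45 → $0.00
Lowest trial balance = -$734.90 (Apr)
Initial deposit = cushion − low point = $367.45 − (-$734.90) = $1,102.35

$1,102.35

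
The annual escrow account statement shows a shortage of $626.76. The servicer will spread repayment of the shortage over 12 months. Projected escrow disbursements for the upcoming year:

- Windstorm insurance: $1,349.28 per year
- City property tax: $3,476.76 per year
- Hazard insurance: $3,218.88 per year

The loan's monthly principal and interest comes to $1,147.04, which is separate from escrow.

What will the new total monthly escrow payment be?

$722.64

Windstorm insurance: $1,349.28
City property tax: $3,476.76
Hazard insurance: $3,218.88
Annual escrow total = $1,349.28 + $3,476.76 + $3,218.88 = $8,044.92
Base monthly escrow = $8,044.92 ÷ 12 = $670.41
Shortage per month = $626.76 ÷ 12 = $52.23
Adjusted monthly = $670.41 + $52.23 = $722.64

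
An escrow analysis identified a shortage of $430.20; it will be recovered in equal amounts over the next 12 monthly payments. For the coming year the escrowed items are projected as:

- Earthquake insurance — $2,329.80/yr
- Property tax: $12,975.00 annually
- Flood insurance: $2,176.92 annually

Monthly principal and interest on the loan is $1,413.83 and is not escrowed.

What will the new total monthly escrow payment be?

$1,492.66

Earthquake insurance — $2,329.80 per year
Property tax — $12,975.00 per year
Flood insurance — $2,176.92 per year
Total annual escrow = $2,329.80 + $12,975.00 + $2,176.92 = $17,481.72
Monthly escrow = $17,481.72 ÷ 12 = $1,456.81
Monthly shortage recovery: $430.20 ÷ 12 = $35.85
Adjusted monthly = $1,456.81 + $35.85 = $1,492.66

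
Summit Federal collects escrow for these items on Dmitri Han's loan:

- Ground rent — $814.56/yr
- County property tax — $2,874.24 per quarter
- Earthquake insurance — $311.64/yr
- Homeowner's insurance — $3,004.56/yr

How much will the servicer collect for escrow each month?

$1,302.31

Ground rent = $814.56/yr
County property tax = $2,874.24 × 4 = $11,496.96/yr
Earthquake insurance = $311.64/yr
Homeowner's insurance = $3,004.56/yr
Total per year = $814.56 + $11,496.96 + $311.64 + $3,004.56 = $15,627.72
Monthly = $15,627.72 / 12 = $1,302.31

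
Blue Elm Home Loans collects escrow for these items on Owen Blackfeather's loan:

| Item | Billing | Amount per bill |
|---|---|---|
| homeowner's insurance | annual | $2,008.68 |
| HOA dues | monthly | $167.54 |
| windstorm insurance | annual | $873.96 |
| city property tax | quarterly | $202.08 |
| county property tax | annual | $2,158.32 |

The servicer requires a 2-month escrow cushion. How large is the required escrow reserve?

$1,309.96

Homeowner's insurance — $2,008.68/yr
HOA dues — $167.54 × 12 = $2,010.48/yr
Windstorm insurance — $873.96/yr
City property tax — $202.08 × 4 = $808.32/yr
County property tax — $2,158.32/yr
Total annual escrow = $2,008.68 + $2,010.48 + $873.96 + $808.32 + $2,158.32 = $7,859.76
Per month = $7,859.76 / 12 = $654.98
Cushion = 2 × $654.98 = $1,309.96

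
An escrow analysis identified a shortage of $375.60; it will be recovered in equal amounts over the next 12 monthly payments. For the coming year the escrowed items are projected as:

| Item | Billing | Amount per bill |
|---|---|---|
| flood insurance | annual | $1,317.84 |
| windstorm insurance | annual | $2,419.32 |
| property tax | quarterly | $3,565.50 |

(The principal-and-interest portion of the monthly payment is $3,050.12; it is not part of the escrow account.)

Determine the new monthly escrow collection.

$1,531.23

Flood insurance: $1,317.84 annually
Windstorm insurance: $2,419.32 annually
Property tax: $3,565.50 × 4 = $14,262.00 annually
Total annual escrow = $1,317.84 + $2,419.32 + $14,262.00 = $17,999.16
Monthly = $17,999.16 / 12 = $1,499.93
Monthly shortage recovery: $375.60 / 12 = $31.30
New monthly escrow = $1,499.93 + $31.30 = $1,531.23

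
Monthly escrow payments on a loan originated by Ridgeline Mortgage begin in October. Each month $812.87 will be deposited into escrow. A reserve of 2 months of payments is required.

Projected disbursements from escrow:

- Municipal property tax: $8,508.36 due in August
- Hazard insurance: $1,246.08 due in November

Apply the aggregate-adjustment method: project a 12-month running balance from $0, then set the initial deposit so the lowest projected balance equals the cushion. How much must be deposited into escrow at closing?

$2,438.61

Cushion = 2 × $812.87 = $1,625.74
Trial balance (start $0, +$812.87 each month, − disbursements):
  Oct: +$812.87 → $812.87
  Nov: +$812.87 − $1,246.08 → $379.66
  Dec: +$812.87 → $1,192.53
  Jan: +$812.87 → $2,005.40
  Feb: +$812.87 → $2,818.27
  Mar: +$812.87 → $3,631.14
  Apr: +$812.87 → $4,444.01
  May: +$812.87 → $5,256.88
  Jun: +$812.87 → $6,069.75
  Jul: +$812.87 → $6,882.62
  Aug: +$812.87 − $8,508.36 → -$812.87
  Sep: +$812.87 → $0.00
Lowest trial balance = -$812.87 (Aug)
Initial deposit = cushion − low point = $1,625.74 − (-$812.87) = $2,438.61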